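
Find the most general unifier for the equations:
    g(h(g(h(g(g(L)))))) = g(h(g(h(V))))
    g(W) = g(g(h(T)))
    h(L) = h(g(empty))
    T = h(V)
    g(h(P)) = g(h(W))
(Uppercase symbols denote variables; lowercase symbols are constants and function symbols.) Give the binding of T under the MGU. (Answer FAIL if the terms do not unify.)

h(g(g(g(empty))))

Decompose g/1: h(g(h(g(g(L))))) = h(g(h(V))).
Decompose h/1: g(h(g(g(L)))) = g(h(V)).
Decompose g/1: h(g(g(L))) = h(V).
Decompose h/1: g(g(L)) = V.
Bind V := g(g(L)); substituting into the one remaining equation that mentions V gives: T = h(g(g(L))).
Decompose g/1: W = g(h(T)).
Bind W := g(h(T)); substituting into the one remaining equation that mentions W gives: g(h(P)) = g(h(g(h(T)))).
Decompose h/1: L = g(empty).
Bind L := g(empty); substituting into the one remaining equation that mentions L gives: T = h(g(g(g(empty)))). Substituting into the earlier binding gives V := g(g(g(empty))).
Bind T := h(g(g(g(empty)))); substituting into the remaining equation gives: g(h(P)) = g(h(g(h(h(g(g(g(empty)))))))). Substituting into the earlier binding gives W := g(h(h(g(g(g(empty)))))).
Decompose g/1: h(P) = h(g(h(h(g(g(g(empty))))))).
Decompose h/1: P = g(h(h(g(g(g(empty)))))).
Bind P := g(h(h(g(g(g(empty)))))).
MGU = { V := g(g(g(empty))), W := g(h(h(g(g(g(empty)))))), L := g(empty), T := h(g(g(g(empty)))), P := g(h(h(g(g(g(empty)))))) }, so T := h(g(g(g(empty)))).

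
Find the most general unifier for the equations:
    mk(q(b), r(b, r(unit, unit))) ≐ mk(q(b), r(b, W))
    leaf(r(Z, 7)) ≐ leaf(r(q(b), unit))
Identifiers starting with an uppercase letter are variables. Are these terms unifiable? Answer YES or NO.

Decompose mk/2: q(b) ≐ q(b),  r(b, r(unit, unit)) ≐ r(b, W).
Delete trivial equation q(b) ≐ q(b).
Decompose r/2: b ≐ b,  r(unit, unit) ≐ W.
Delete trivial equation b ≐ b.
Bind W := r(unit, unit); no other remaining equation mentions W.
Decompose leaf/1: r(Z, 7) ≐ r(q(b), unit).
Decompose r/2: Z ≐ q(b),  7 ≐ unit.
Bind Z := q(b); no other remaining equation mentions Z.
Clash: constants 7 and unit differ; no unifier exists.

NO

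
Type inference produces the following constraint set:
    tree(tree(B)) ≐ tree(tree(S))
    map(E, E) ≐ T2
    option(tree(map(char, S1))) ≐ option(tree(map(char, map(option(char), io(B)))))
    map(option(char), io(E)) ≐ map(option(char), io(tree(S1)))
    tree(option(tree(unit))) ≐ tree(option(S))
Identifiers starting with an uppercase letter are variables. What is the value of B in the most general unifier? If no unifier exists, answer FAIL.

tree(unit)

Decompose tree/1: tree(B) ≐ tree(S).
Decompose tree/1: B ≐ S.
Bind B := S; substituting into the one remaining equation that mentions B gives: option(tree(map(char, S1))) ≐ option(tree(map(char, map(option(char), io(S))))).
Bind T2 := map(E, E); no other remaining equation mentions T2.
Decompose option/1: tree(map(char, S1)) ≐ tree(map(char, map(option(char), io(S)))).
Decompose tree/1: map(char, S1) ≐ map(char, map(option(char), io(S))).
Decompose map/2: char ≐ char,  S1 ≐ map(option(char), io(S)).
Delete trivial equation char ≐ char.
Bind S1 := map(option(char), io(S)); substituting into the one remaining equation that mentions S1 gives: map(option(char), io(E)) ≐ map(option(char), io(tree(map(option(char), io(S))))).
Decompose map/2: option(char) ≐ option(char),  io(E) ≐ io(tree(map(option(char), io(S)))).
Delete trivial equation option(char) ≐ option(char).
Decompose io/1: E ≐ tree(map(option(char), io(S))).
Bind E := tree(map(option(char), io(S))); no other remaining equation mentions E. Substituting into the earlier binding gives T2 := map(tree(map(option(char), io(S))), tree(map(option(char), io(S)))).
Decompose tree/1: option(tree(unit)) ≐ option(S).
Decompose option/1: tree(unit) ≐ S.
Bind S := tree(unit). Substituting into the earlier bindings gives B := tree(unit), T2 := map(tree(map(option(char), io(tree(unit)))), tree(map(option(char), io(tree(unit))))), S1 := map(option(char), io(tree(unit))), E := tree(map(option(char), io(tree(unit)))).
MGU = { B -> tree(unit), T2 -> map(tree(map(option(char), io(tree(unit)))), tree(map(option(char), io(tree(unit))))), S1 -> map(option(char), io(tree(unit))), E -> tree(map(option(char), io(tree(unit)))), S -> tree(unit) }, so B -> tree(unit).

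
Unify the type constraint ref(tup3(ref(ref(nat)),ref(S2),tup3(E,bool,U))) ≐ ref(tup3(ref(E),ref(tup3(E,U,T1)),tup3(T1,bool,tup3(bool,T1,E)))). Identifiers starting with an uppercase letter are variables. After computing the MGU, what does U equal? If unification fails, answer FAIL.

Decompose ref/1: tup3(ref(ref(nat)),ref(S2),tup3(E,bool,U)) ≐ tup3(ref(E),ref(tup3(E,U,T1)),tup3(T1,bool,tup3(bool,T1,E))).
Decompose tup3/3: ref(ref(nat)) ≐ ref(E),  ref(S2) ≐ ref(tup3(E,U,T1)),  tup3(E,bool,U) ≐ tup3(T1,bool,tup3(bool,T1,E)).
Decompose ref/1: ref(nat) ≐ E.
Bind E := ref(nat); substituting into the remaining equations gives: ref(S2) ≐ ref(tup3(ref(nat),U,T1)),  tup3(ref(nat),bool,U) ≐ tup3(T1,bool,tup3(bool,T1,ref(nat))).
Decompose ref/1: S2 ≐ tup3(ref(nat),U,T1).
Bind S2 := tup3(ref(nat),U,T1); no other remaining equation mentions S2.
Decompose tup3/3: ref(nat) ≐ T1,  bool ≐ bool,  U ≐ tup3(bool,T1,ref(nat)).
Bind T1 := ref(nat); substituting into the one remaining equation that mentions T1 gives: U ≐ tup3(bool,ref(nat),ref(nat)). Substituting into the earlier binding gives S2 := tup3(ref(nat),U,ref(nat)).
Delete trivial equation bool ≐ bool.
Bind U := tup3(bool,ref(nat),ref(nat)). Substituting into the earlier binding gives S2 := tup3(ref(nat),tup3(bool,ref(nat),ref(nat)),ref(nat)).
MGU = { E := ref(nat), S2 := tup3(ref(nat),tup3(bool,ref(nat),ref(nat)),ref(nat)), T1 := ref(nat), U := tup3(bool,ref(nat),ref(nat)) }, so U := tup3(bool,ref(nat),ref(nat)).

tup3(bool,ref(nat),ref(nat))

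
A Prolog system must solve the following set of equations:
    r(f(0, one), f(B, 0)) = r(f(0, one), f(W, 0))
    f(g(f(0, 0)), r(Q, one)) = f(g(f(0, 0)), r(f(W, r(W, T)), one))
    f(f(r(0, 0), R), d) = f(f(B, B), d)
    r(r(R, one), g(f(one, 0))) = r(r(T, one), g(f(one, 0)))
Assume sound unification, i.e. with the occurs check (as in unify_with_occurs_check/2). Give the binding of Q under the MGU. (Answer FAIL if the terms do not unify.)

Decompose r/2: f(0, one) = f(0, one),  f(B, 0) = f(W, 0).
Delete trivial equation f(0, one) = f(0, one).
Decompose f/2: B = W,  0 = 0.
Bind B := W; substituting into the one remaining equation that mentions B gives: f(f(r(0, 0), R), d) = f(f(W, W), d).
Delete trivial equation 0 = 0.
Decompose f/2: g(f(0, 0)) = g(f(0, 0)),  r(Q, one) = r(f(W, r(W, T)), one).
Delete trivial equation g(f(0, 0)) = g(f(0, 0)).
Decompose r/2: Q = f(W, r(W, T)),  one = one.
Bind Q := f(W, r(W, T)); no other remaining equation mentions Q.
Delete trivial equation one = one.
Decompose f/2: f(r(0, 0), R) = f(W, W),  d = d.
Decompose f/2: r(0, 0) = W,  R = W.
Bind W := r(0, 0); substituting into the one remaining equation that mentions W gives: R = r(0, 0). Substituting into the earlier bindings gives B := r(0, 0), Q := f(r(0, 0), r(r(0, 0), T)).
Bind R := r(0, 0); substituting into the one remaining equation that mentions R gives: r(r(r(0, 0), one), g(f(one, 0))) = r(r(T, one), g(f(one, 0))).
Delete trivial equation d = d.
Decompose r/2: r(r(0, 0), one) = r(T, one),  g(f(one, 0)) = g(f(one, 0)).
Decompose r/2: r(0, 0) = T,  one = one.
Bind T := r(0, 0); no other remaining equation mentions T. Substituting into the earlier binding gives Q := f(r(0, 0), r(r(0, 0), r(0, 0))).
Delete trivial equation one = one.
Delete trivial equation g(f(one, 0)) = g(f(one, 0)).
MGU = { B = r(0, 0), Q = f(r(0, 0), r(r(0, 0), r(0, 0))), W = r(0, 0), R = r(0, 0), T = r(0, 0) }, so Q = f(r(0, 0), r(r(0, 0), r(0, 0))).

f(r(0, 0), r(r(0, 0), r(0, 0)))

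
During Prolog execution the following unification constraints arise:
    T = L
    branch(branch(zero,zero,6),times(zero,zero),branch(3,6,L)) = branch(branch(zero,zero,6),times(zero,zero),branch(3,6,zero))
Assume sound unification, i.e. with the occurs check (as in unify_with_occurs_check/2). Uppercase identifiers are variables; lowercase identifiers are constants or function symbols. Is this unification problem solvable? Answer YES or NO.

YES

Bind T := L; no other remaining equation mentions T.
Decompose branch/3: branch(zero,zero,6) = branch(zero,zero,6),  times(zero,zero) = times(zero,zero),  branch(3,6,L) = branch(3,6,zero).
Delete trivial equation branch(zero,zero,6) = branch(zero,zero,6).
Delete trivial equation times(zero,zero) = times(zero,zero).
Decompose branch/3: 3 = 3,  6 = 6,  L = zero.
Delete trivial equation 3 = 3.
Delete trivial equation 6 = 6.
Bind L := zero. Substituting into the earlier binding gives T := zero.
No equations remain and no clash or occurs-check failure arose, so a unifier exists.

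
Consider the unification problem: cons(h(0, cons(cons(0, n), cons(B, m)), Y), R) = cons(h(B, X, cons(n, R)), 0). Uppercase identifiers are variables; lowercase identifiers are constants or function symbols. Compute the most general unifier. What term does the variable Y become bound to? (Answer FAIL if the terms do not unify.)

cons(n, 0)

Decompose cons/2: h(0, cons(cons(0, n), cons(B, m)), Y) = h(B, X, cons(n, R)),  R = 0.
Decompose h/3: 0 = B,  cons(cons(0, n), cons(B, m)) = X,  Y = cons(n, R).
Bind B := 0; substituting into the one remaining equation that mentions B gives: cons(cons(0, n), cons(0, m)) = X.
Bind X := cons(cons(0, n), cons(0, m)); no other remaining equation mentions X.
Bind Y := cons(n, R); no other remaining equation mentions Y.
Bind R := 0. Substituting into the earlier binding gives Y := cons(n, 0).
MGU = { B ↦ 0, X ↦ cons(cons(0, n), cons(0, m)), Y ↦ cons(n, 0), R ↦ 0 }, so Y ↦ cons(n, 0).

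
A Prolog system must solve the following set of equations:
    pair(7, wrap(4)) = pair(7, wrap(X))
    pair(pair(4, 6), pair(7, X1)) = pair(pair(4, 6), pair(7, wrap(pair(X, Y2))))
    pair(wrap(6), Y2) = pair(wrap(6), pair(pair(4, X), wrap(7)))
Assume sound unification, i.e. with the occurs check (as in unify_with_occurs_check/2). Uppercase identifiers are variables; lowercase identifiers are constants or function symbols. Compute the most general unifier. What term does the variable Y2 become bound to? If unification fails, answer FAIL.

Decompose pair/2: 7 = 7,  wrap(4) = wrap(X).
Delete trivial equation 7 = 7.
Decompose wrap/1: 4 = X.
Bind X := 4; substituting into the remaining equations gives: pair(pair(4, 6), pair(7, X1)) = pair(pair(4, 6), pair(7, wrap(pair(4, Y2)))),  pair(wrap(6), Y2) = pair(wrap(6), pair(pair(4, 4), wrap(7))).
Decompose pair/2: pair(4, 6) = pair(4, 6),  pair(7, X1) = pair(7, wrap(pair(4, Y2))).
Delete trivial equation pair(4, 6) = pair(4, 6).
Decompose pair/2: 7 = 7,  X1 = wrap(pair(4, Y2)).
Delete trivial equation 7 = 7.
Bind X1 := wrap(pair(4, Y2)); no other remaining equation mentions X1.
Decompose pair/2: wrap(6) = wrap(6),  Y2 = pair(pair(4, 4), wrap(7)).
Delete trivial equation wrap(6) = wrap(6).
Bind Y2 := pair(pair(4, 4), wrap(7)). Substituting into the earlier binding gives X1 := wrap(pair(4, pair(pair(4, 4), wrap(7)))).
MGU = { X = 4, X1 = wrap(pair(4, pair(pair(4, 4), wrap(7)))), Y2 = pair(pair(4, 4), wrap(7)) }, so Y2 = pair(pair(4, 4), wrap(7)).

pair(pair(4, 4), wrap(7))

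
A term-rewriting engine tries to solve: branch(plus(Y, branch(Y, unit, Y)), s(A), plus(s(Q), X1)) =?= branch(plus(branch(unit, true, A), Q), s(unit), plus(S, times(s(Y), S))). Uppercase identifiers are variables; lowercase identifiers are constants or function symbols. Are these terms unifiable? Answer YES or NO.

YES

Decompose branch/3: plus(Y, branch(Y, unit, Y)) =?= plus(branch(unit, true, A), Q),  s(A) =?= s(unit),  plus(s(Q), X1) =?= plus(S, times(s(Y), S)).
Decompose plus/2: Y =?= branch(unit, true, A),  branch(Y, unit, Y) =?= Q.
Bind Y := branch(unit, true, A); substituting into the 2 remaining equations that mention Y gives: branch(branch(unit, true, A), unit, branch(unit, true, A)) =?= Q,  plus(s(Q), X1) =?= plus(S, times(s(branch(unit, true, A)), S)).
Bind Q := branch(branch(unit, true, A), unit, branch(unit, true, A)); substituting into the one remaining equation that mentions Q gives: plus(s(branch(branch(unit, true, A), unit, branch(unit, true, A))), X1) =?= plus(S, times(s(branch(unit, true, A)), S)).
Decompose s/1: A =?= unit.
Bind A := unit; substituting into the remaining equation gives: plus(s(branch(branch(unit, true, unit), unit, branch(unit, true, unit))), X1) =?= plus(S, times(s(branch(unit, true, unit)), S)). Substituting into the earlier bindings gives Y := branch(unit, true, unit), Q := branch(branch(unit, true, unit), unit, branch(unit, true, unit)).
Decompose plus/2: s(branch(branch(unit, true, unit), unit, branch(unit, true, unit))) =?= S,  X1 =?= times(s(branch(unit, true, unit)), S).
Bind S := s(branch(branch(unit, true, unit), unit, branch(unit, true, unit))); substituting into the remaining equation gives: X1 =?= times(s(branch(unit, true, unit)), s(branch(branch(unit, true, unit), unit, branch(unit, true, unit)))).
Bind X1 := times(s(branch(unit, true, unit)), s(branch(branch(unit, true, unit), unit, branch(unit, true, unit)))).
No equations remain and no clash or occurs-check failure arose, so a unifier exists.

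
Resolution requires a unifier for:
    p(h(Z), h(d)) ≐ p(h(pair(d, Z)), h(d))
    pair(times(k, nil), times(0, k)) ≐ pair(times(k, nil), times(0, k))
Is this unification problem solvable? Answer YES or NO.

Decompose p/2: h(Z) ≐ h(pair(d, Z)),  h(d) ≐ h(d).
Decompose h/1: Z ≐ pair(d, Z).
Occurs check fails: Z occurs in pair(d, Z); the equation Z ≐ pair(d, Z) has no finite solution.

NO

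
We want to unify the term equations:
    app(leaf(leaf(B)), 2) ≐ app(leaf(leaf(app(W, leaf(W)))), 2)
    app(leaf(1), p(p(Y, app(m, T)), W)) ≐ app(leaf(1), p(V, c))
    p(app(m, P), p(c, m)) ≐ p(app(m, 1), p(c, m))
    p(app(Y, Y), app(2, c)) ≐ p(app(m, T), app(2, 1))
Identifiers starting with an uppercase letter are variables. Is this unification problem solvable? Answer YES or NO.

Decompose app/2: leaf(leaf(B)) ≐ leaf(leaf(app(W, leaf(W)))),  2 ≐ 2.
Decompose leaf/1: leaf(B) ≐ leaf(app(W, leaf(W))).
Decompose leaf/1: B ≐ app(W, leaf(W)).
Bind B := app(W, leaf(W)); no other remaining equation mentions B.
Delete trivial equation 2 ≐ 2.
Decompose app/2: leaf(1) ≐ leaf(1),  p(p(Y, app(m, T)), W) ≐ p(V, c).
Delete trivial equation leaf(1) ≐ leaf(1).
Decompose p/2: p(Y, app(m, T)) ≐ V,  W ≐ c.
Bind V := p(Y, app(m, T)); no other remaining equation mentions V.
Bind W := c; no other remaining equation mentions W. Substituting into the earlier binding gives B := app(c, leaf(c)).
Decompose p/2: app(m, P) ≐ app(m, 1),  p(c, m) ≐ p(c, m).
Decompose app/2: m ≐ m,  P ≐ 1.
Delete trivial equation m ≐ m.
Bind P := 1; no other remaining equation mentions P.
Delete trivial equation p(c, m) ≐ p(c, m).
Decompose p/2: app(Y, Y) ≐ app(m, T),  app(2, c) ≐ app(2, 1).
Decompose app/2: Y ≐ m,  Y ≐ T.
Bind Y := m; substituting into the one remaining equation that mentions Y gives: m ≐ T. Substituting into the earlier binding gives V := p(m, app(m, T)).
Bind T := m; no other remaining equation mentions T. Substituting into the earlier binding gives V := p(m, app(m, m)).
Decompose app/2: 2 ≐ 2,  c ≐ 1.
Delete trivial equation 2 ≐ 2.
Clash: constants c and 1 differ; no unifier exists.

NO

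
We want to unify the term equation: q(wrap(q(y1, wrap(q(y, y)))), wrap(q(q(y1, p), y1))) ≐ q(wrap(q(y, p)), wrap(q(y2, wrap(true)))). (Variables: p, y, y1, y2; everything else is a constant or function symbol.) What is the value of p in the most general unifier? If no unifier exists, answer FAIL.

wrap(q(wrap(true), wrap(true)))

Decompose q/2: wrap(q(y1, wrap(q(y, y)))) ≐ wrap(q(y, p)),  wrap(q(q(y1, p), y1)) ≐ wrap(q(y2, wrap(true))).
Decompose wrap/1: q(y1, wrap(q(y, y))) ≐ q(y, p).
Decompose q/2: y1 ≐ y,  wrap(q(y, y)) ≐ p.
Bind y1 := y; substituting into the one remaining equation that mentions y1 gives: wrap(q(q(y, p), y)) ≐ wrap(q(y2, wrap(true))).
Bind p := wrap(q(y, y)); substituting into the remaining equation gives: wrap(q(q(y, wrap(q(y, y))), y)) ≐ wrap(q(y2, wrap(true))).
Decompose wrap/1: q(q(y, wrap(q(y, y))), y) ≐ q(y2, wrap(true)).
Decompose q/2: q(y, wrap(q(y, y))) ≐ y2,  y ≐ wrap(true).
Bind y2 := q(y, wrap(q(y, y))); no other remaining equation mentions y2.
Bind y := wrap(true). Substituting into the earlier bindings gives y1 := wrap(true), p := wrap(q(wrap(true), wrap(true))), y2 := q(wrap(true), wrap(q(wrap(true), wrap(true)))).
MGU = { y1 ↦ wrap(true), p ↦ wrap(q(wrap(true), wrap(true))), y2 ↦ q(wrap(true), wrap(q(wrap(true), wrap(true)))), y ↦ wrap(true) }, so p ↦ wrap(q(wrap(true), wrap(true))).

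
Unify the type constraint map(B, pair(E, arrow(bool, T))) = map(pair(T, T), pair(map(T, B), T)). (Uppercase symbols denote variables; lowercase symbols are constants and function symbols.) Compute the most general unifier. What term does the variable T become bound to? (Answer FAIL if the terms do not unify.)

FAIL

Decompose map/2: B = pair(T, T),  pair(E, arrow(bool, T)) = pair(map(T, B), T).
Bind B := pair(T, T); substituting into the remaining equation gives: pair(E, arrow(bool, T)) = pair(map(T, pair(T, T)), T).
Decompose pair/2: E = map(T, pair(T, T)),  arrow(bool, T) = T.
Bind E := map(T, pair(T, T)); no other remaining equation mentions E.
Occurs check fails: T occurs in arrow(bool, T); the equation T = arrow(bool, T) has no finite solution.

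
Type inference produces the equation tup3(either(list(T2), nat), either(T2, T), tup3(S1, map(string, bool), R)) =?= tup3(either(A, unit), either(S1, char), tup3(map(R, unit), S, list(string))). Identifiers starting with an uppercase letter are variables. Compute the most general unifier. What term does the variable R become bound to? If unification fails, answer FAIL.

Decompose tup3/3: either(list(T2), nat) =?= either(A, unit),  either(T2, T) =?= either(S1, char),  tup3(S1, map(string, bool), R) =?= tup3(map(R, unit), S, list(string)).
Decompose either/2: list(T2) =?= A,  nat =?= unit.
Bind A := list(T2); no other remaining equation mentions A.
Clash: constants nat and unit differ; no unifier exists.

FAIL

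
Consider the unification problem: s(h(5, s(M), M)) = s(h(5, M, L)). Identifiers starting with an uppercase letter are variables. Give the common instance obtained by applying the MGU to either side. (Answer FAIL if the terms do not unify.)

FAIL

Decompose s/1: h(5, s(M), M) = h(5, M, L).
Decompose h/3: 5 = 5,  s(M) = M,  M = L.
Delete trivial equation 5 = 5.
Occurs check fails: M occurs in s(M); the equation M = s(M) has no finite solution.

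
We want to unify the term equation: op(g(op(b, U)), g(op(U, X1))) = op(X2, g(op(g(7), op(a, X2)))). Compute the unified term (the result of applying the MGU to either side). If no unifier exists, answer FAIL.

op(g(op(b, g(7))), g(op(g(7), op(a, g(op(b, g(7)))))))

Decompose op/2: g(op(b, U)) = X2,  g(op(U, X1)) = g(op(g(7), op(a, X2))).
Bind X2 := g(op(b, U)); substituting into the remaining equation gives: g(op(U, X1)) = g(op(g(7), op(a, g(op(b, U))))).
Decompose g/1: op(U, X1) = op(g(7), op(a, g(op(b, U)))).
Decompose op/2: U = g(7),  X1 = op(a, g(op(b, U))).
Bind U := g(7); substituting into the remaining equation gives: X1 = op(a, g(op(b, g(7)))). Substituting into the earlier binding gives X2 := g(op(b, g(7))).
Bind X1 := op(a, g(op(b, g(7)))).
Applying the MGU to either side gives op(g(op(b, g(7))), g(op(g(7), op(a, g(op(b, g(7))))))).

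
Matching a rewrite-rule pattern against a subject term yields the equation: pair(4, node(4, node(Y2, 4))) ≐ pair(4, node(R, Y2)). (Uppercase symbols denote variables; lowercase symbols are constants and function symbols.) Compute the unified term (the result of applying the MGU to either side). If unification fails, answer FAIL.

Decompose pair/2: 4 ≐ 4,  node(4, node(Y2, 4)) ≐ node(R, Y2).
Delete trivial equation 4 ≐ 4.
Decompose node/2: 4 ≐ R,  node(Y2, 4) ≐ Y2.
Bind R := 4; no other remaining equation mentions R.
Occurs check fails: Y2 occurs in node(Y2, 4); the equation Y2 ≐ node(Y2, 4) has no finite solution.

FAIL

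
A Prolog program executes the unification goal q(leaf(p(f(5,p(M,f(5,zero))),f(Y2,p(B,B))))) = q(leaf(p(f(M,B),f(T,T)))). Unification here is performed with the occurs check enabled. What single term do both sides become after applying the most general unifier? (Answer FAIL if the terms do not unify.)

q(leaf(p(f(5,p(5,f(5,zero))),f(p(p(5,f(5,zero)),p(5,f(5,zero))),p(p(5,f(5,zero)),p(5,f(5,zero)))))))

Decompose q/1: leaf(p(f(5,p(M,f(5,zero))),f(Y2,p(B,B)))) = leaf(p(f(M,B),f(T,T))).
Decompose leaf/1: p(f(5,p(M,f(5,zero))),f(Y2,p(B,B))) = p(f(M,B),f(T,T)).
Decompose p/2: f(5,p(M,f(5,zero))) = f(M,B),  f(Y2,p(B,B)) = f(T,T).
Decompose f/2: 5 = M,  p(M,f(5,zero)) = B.
Bind M := 5; substituting into the one remaining equation that mentions M gives: p(5,f(5,zero)) = B.
Bind B := p(5,f(5,zero)); substituting into the remaining equation gives: f(Y2,p(p(5,f(5,zero)),p(5,f(5,zero)))) = f(T,T).
Decompose f/2: Y2 = T,  p(p(5,f(5,zero)),p(5,f(5,zero))) = T.
Bind Y2 := T; no other remaining equation mentions Y2.
Bind T := p(p(5,f(5,zero)),p(5,f(5,zero))). Substituting into the earlier binding gives Y2 := p(p(5,f(5,zero)),p(5,f(5,zero))).
Applying the MGU to either side gives q(leaf(p(f(5,p(5,f(5,zero))),f(p(p(5,f(5,zero)),p(5,f(5,zero))),p(p(5,f(5,zero)),p(5,f(5,zero))))))).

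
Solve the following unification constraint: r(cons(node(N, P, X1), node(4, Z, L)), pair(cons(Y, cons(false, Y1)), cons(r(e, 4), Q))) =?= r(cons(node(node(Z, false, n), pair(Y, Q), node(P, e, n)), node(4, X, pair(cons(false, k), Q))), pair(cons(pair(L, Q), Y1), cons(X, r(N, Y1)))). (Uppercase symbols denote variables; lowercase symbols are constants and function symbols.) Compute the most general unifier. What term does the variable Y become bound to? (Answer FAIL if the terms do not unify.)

FAIL

Decompose r/2: cons(node(N, P, X1), node(4, Z, L)) =?= cons(node(node(Z, false, n), pair(Y, Q), node(P, e, n)), node(4, X, pair(cons(false, k), Q))),  pair(cons(Y, cons(false, Y1)), cons(r(e, 4), Q)) =?= pair(cons(pair(L, Q), Y1), cons(X, r(N, Y1))).
Decompose cons/2: node(N, P, X1) =?= node(node(Z, false, n), pair(Y, Q), node(P, e, n)),  node(4, Z, L) =?= node(4, X, pair(cons(false, k), Q)).
Decompose node/3: N =?= node(Z, false, n),  P =?= pair(Y, Q),  X1 =?= node(P, e, n).
Bind N := node(Z, false, n); substituting into the one remaining equation that mentions N gives: pair(cons(Y, cons(false, Y1)), cons(r(e, 4), Q)) =?= pair(cons(pair(L, Q), Y1), cons(X, r(node(Z, false, n), Y1))).
Bind P := pair(Y, Q); substituting into the one remaining equation that mentions P gives: X1 =?= node(pair(Y, Q), e, n).
Bind X1 := node(pair(Y, Q), e, n); no other remaining equation mentions X1.
Decompose node/3: 4 =?= 4,  Z =?= X,  L =?= pair(cons(false, k), Q).
Delete trivial equation 4 =?= 4.
Bind Z := X; substituting into the one remaining equation that mentions Z gives: pair(cons(Y, cons(false, Y1)), cons(r(e, 4), Q)) =?= pair(cons(pair(L, Q), Y1), cons(X, r(node(X, false, n), Y1))). Substituting into the earlier binding gives N := node(X, false, n).
Bind L := pair(cons(false, k), Q); substituting into the remaining equation gives: pair(cons(Y, cons(false, Y1)), cons(r(e, 4), Q)) =?= pair(cons(pair(pair(cons(false, k), Q), Q), Y1), cons(X, r(node(X, false, n), Y1))).
Decompose pair/2: cons(Y, cons(false, Y1)) =?= cons(pair(pair(cons(false, k), Q), Q), Y1),  cons(r(e, 4), Q) =?= cons(X, r(node(X, false, n), Y1)).
Decompose cons/2: Y =?= pair(pair(cons(false, k), Q), Q),  cons(false, Y1) =?= Y1.
Bind Y := pair(pair(cons(false, k), Q), Q); no other remaining equation mentions Y. Substituting into the earlier bindings gives P := pair(pair(pair(cons(false, k), Q), Q), Q), X1 := node(pair(pair(pair(cons(false, k), Q), Q), Q), e, n).
Occurs check fails: Y1 occurs in cons(false, Y1); the equation Y1 =?= cons(false, Y1) has no finite solution.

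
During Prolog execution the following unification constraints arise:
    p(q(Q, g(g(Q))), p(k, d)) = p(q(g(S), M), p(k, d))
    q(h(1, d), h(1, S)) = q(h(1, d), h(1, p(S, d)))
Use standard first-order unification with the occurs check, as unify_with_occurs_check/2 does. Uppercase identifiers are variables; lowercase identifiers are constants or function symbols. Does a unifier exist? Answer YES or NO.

NO

Decompose p/2: q(Q, g(g(Q))) = q(g(S), M),  p(k, d) = p(k, d).
Decompose q/2: Q = g(S),  g(g(Q)) = M.
Bind Q := g(S); substituting into the one remaining equation that mentions Q gives: g(g(g(S))) = M.
Bind M := g(g(g(S))); no other remaining equation mentions M.
Delete trivial equation p(k, d) = p(k, d).
Decompose q/2: h(1, d) = h(1, d),  h(1, S) = h(1, p(S, d)).
Delete trivial equation h(1, d) = h(1, d).
Decompose h/2: 1 = 1,  S = p(S, d).
Delete trivial equation 1 = 1.
Occurs check fails: S occurs in p(S, d); the equation S = p(S, d) has no finite solution.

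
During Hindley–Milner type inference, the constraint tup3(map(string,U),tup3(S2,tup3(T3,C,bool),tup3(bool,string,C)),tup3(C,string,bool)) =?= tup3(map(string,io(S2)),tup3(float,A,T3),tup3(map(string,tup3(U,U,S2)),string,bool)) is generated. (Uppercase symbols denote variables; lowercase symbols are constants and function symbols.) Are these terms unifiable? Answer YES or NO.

Decompose tup3/3: map(string,U) =?= map(string,io(S2)),  tup3(S2,tup3(T3,C,bool),tup3(bool,string,C)) =?= tup3(float,A,T3),  tup3(C,string,bool) =?= tup3(map(string,tup3(U,U,S2)),string,bool).
Decompose map/2: string =?= string,  U =?= io(S2).
Delete trivial equation string =?= string.
Bind U := io(S2); substituting into the one remaining equation that mentions U gives: tup3(C,string,bool) =?= tup3(map(string,tup3(io(S2),io(S2),S2)),string,bool).
Decompose tup3/3: S2 =?= float,  tup3(T3,C,bool) =?= A,  tup3(bool,string,C) =?= T3.
Bind S2 := float; substituting into the one remaining equation that mentions S2 gives: tup3(C,string,bool) =?= tup3(map(string,tup3(io(float),io(float),float)),string,bool). Substituting into the earlier binding gives U := io(float).
Bind A := tup3(T3,C,bool); no other remaining equation mentions A.
Bind T3 := tup3(bool,string,C); no other remaining equation mentions T3. Substituting into the earlier binding gives A := tup3(tup3(bool,string,C),C,bool).
Decompose tup3/3: C =?= map(string,tup3(io(float),io(float),float)),  string =?= string,  bool =?= bool.
Bind C := map(string,tup3(io(float),io(float),float)); no other remaining equation mentions C. Substituting into the earlier bindings gives A := tup3(tup3(bool,string,map(string,tup3(io(float),io(float),float))),map(string,tup3(io(float),io(float),float)),bool), T3 := tup3(bool,string,map(string,tup3(io(float),io(float),float))).
Delete trivial equation string =?= string.
Delete trivial equation bool =?= bool.
No equations remain and no clash or occurs-check failure arose, so a unifier exists.

YES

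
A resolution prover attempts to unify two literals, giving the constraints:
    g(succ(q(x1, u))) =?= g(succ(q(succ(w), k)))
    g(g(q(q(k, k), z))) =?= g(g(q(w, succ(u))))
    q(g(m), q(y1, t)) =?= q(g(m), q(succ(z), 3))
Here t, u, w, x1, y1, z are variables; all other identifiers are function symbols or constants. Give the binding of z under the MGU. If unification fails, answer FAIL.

succ(k)

Decompose g/1: succ(q(x1, u)) =?= succ(q(succ(w), k)).
Decompose succ/1: q(x1, u) =?= q(succ(w), k).
Decompose q/2: x1 =?= succ(w),  u =?= k.
Bind x1 := succ(w); no other remaining equation mentions x1.
Bind u := k; substituting into the one remaining equation that mentions u gives: g(g(q(q(k, k), z))) =?= g(g(q(w, succ(k)))).
Decompose g/1: g(q(q(k, k), z)) =?= g(q(w, succ(k))).
Decompose g/1: q(q(k, k), z) =?= q(w, succ(k)).
Decompose q/2: q(k, k) =?= w,  z =?= succ(k).
Bind w := q(k, k); no other remaining equation mentions w. Substituting into the earlier binding gives x1 := succ(q(k, k)).
Bind z := succ(k); substituting into the remaining equation gives: q(g(m), q(y1, t)) =?= q(g(m), q(succ(succ(k)), 3)).
Decompose q/2: g(m) =?= g(m),  q(y1, t) =?= q(succ(succ(k)), 3).
Delete trivial equation g(m) =?= g(m).
Decompose q/2: y1 =?= succ(succ(k)),  t =?= 3.
Bind y1 := succ(succ(k)); no other remaining equation mentions y1.
Bind t := 3.
MGU = { x1 ↦ succ(q(k, k)), u ↦ k, w ↦ q(k, k), z ↦ succ(k), y1 ↦ succ(succ(k)), t ↦ 3 }, so z ↦ succ(k).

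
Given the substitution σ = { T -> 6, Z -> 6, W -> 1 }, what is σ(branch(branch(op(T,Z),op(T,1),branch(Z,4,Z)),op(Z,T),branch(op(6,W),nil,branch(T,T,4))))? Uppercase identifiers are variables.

Replace each occurrence of T with 6.
Replace each occurrence of Z with 6.
Replace each occurrence of W with 1.
Result: branch(branch(op(6,6),op(6,1),branch(6,4,6)),op(6,6),branch(op(6,1),nil,branch(6,6,4))).

branch(branch(op(6,6),op(6,1),branch(6,4,6)),op(6,6),branch(op(6,1),nil,branch(6,6,4)))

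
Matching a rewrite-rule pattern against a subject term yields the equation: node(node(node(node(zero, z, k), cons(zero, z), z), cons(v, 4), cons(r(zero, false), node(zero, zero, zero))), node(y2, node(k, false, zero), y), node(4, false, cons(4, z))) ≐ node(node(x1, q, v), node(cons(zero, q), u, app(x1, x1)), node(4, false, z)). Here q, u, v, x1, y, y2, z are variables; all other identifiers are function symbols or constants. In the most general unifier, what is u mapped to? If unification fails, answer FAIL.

FAIL

Decompose node/3: node(node(node(zero, z, k), cons(zero, z), z), cons(v, 4), cons(r(zero, false), node(zero, zero, zero))) ≐ node(x1, q, v),  node(y2, node(k, false, zero), y) ≐ node(cons(zero, q), u, app(x1, x1)),  node(4, false, cons(4, z)) ≐ node(4, false, z).
Decompose node/3: node(node(zero, z, k), cons(zero, z), z) ≐ x1,  cons(v, 4) ≐ q,  cons(r(zero, false), node(zero, zero, zero)) ≐ v.
Bind x1 := node(node(zero, z, k), cons(zero, z), z); substituting into the one remaining equation that mentions x1 gives: node(y2, node(k, false, zero), y) ≐ node(cons(zero, q), u, app(node(node(zero, z, k), cons(zero, z), z), node(node(zero, z, k), cons(zero, z), z))).
Bind q := cons(v, 4); substituting into the one remaining equation that mentions q gives: node(y2, node(k, false, zero), y) ≐ node(cons(zero, cons(v, 4)), u, app(node(node(zero, z, k), cons(zero, z), z), node(node(zero, z, k), cons(zero, z), z))).
Bind v := cons(r(zero, false), node(zero, zero, zero)); substituting into the one remaining equation that mentions v gives: node(y2, node(k, false, zero), y) ≐ node(cons(zero, cons(cons(r(zero, false), node(zero, zero, zero)), 4)), u, app(node(node(zero, z, k), cons(zero, z), z), node(node(zero, z, k), cons(zero, z), z))). Substituting into the earlier binding gives q := cons(cons(r(zero, false), node(zero, zero, zero)), 4).
Decompose node/3: y2 ≐ cons(zero, cons(cons(r(zero, false), node(zero, zero, zero)), 4)),  node(k, false, zero) ≐ u,  y ≐ app(node(node(zero, z, k), cons(zero, z), z), node(node(zero, z, k), cons(zero, z), z)).
Bind y2 := cons(zero, cons(cons(r(zero, false), node(zero, zero, zero)), 4)); no other remaining equation mentions y2.
Bind u := node(k, false, zero); no other remaining equation mentions u.
Bind y := app(node(node(zero, z, k), cons(zero, z), z), node(node(zero, z, k), cons(zero, z), z)); no other remaining equation mentions y.
Decompose node/3: 4 ≐ 4,  false ≐ false,  cons(4, z) ≐ z.
Delete trivial equation 4 ≐ 4.
Delete trivial equation false ≐ false.
Occurs check fails: z occurs in cons(4, z); the equation z ≐ cons(4, z) has no finite solution.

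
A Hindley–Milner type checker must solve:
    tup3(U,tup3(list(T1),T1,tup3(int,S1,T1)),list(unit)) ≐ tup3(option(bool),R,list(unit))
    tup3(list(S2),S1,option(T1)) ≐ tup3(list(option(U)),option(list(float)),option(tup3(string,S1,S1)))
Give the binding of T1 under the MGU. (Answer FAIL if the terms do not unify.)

Decompose tup3/3: U ≐ option(bool),  tup3(list(T1),T1,tup3(int,S1,T1)) ≐ R,  list(unit) ≐ list(unit).
Bind U := option(bool); substituting into the one remaining equation that mentions U gives: tup3(list(S2),S1,option(T1)) ≐ tup3(list(option(option(bool))),option(list(float)),option(tup3(string,S1,S1))).
Bind R := tup3(list(T1),T1,tup3(int,S1,T1)); no other remaining equation mentions R.
Delete trivial equation list(unit) ≐ list(unit).
Decompose tup3/3: list(S2) ≐ list(option(option(bool))),  S1 ≐ option(list(float)),  option(T1) ≐ option(tup3(string,S1,S1)).
Decompose list/1: S2 ≐ option(option(bool)).
Bind S2 := option(option(bool)); no other remaining equation mentions S2.
Bind S1 := option(list(float)); substituting into the remaining equation gives: option(T1) ≐ option(tup3(string,option(list(float)),option(list(float)))). Substituting into the earlier binding gives R := tup3(list(T1),T1,tup3(int,option(list(float)),T1)).
Decompose option/1: T1 ≐ tup3(string,option(list(float)),option(list(float))).
Bind T1 := tup3(string,option(list(float)),option(list(float))). Substituting into the earlier binding gives R := tup3(list(tup3(string,option(list(float)),option(list(float)))),tup3(string,option(list(float)),option(list(float))),tup3(int,option(list(float)),tup3(string,option(list(float)),option(list(float))))).
MGU = { U ↦ option(bool), R ↦ tup3(list(tup3(string,option(list(float)),option(list(float)))),tup3(string,option(list(float)),option(list(float))),tup3(int,option(list(float)),tup3(string,option(list(float)),option(list(float))))), S2 ↦ option(option(bool)), S1 ↦ option(list(float)), T1 ↦ tup3(string,option(list(float)),option(list(float))) }, so T1 ↦ tup3(string,option(list(float)),option(list(float))).

tup3(string,option(list(float)),option(list(float)))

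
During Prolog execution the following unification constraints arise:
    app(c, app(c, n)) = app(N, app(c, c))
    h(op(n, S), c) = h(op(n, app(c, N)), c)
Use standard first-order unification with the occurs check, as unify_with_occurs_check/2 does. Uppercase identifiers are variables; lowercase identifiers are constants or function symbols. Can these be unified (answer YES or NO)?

Decompose app/2: c = N,  app(c, n) = app(c, c).
Bind N := c; substituting into the one remaining equation that mentions N gives: h(op(n, S), c) = h(op(n, app(c, c)), c).
Decompose app/2: c = c,  n = c.
Delete trivial equation c = c.
Clash: constants n and c differ; no unifier exists.

NO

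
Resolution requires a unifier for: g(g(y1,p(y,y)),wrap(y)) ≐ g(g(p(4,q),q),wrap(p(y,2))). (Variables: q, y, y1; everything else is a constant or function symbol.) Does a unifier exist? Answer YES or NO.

Decompose g/2: g(y1,p(y,y)) ≐ g(p(4,q),q),  wrap(y) ≐ wrap(p(y,2)).
Decompose g/2: y1 ≐ p(4,q),  p(y,y) ≐ q.
Bind y1 := p(4,q); no other remaining equation mentions y1.
Bind q := p(y,y); no other remaining equation mentions q. Substituting into the earlier binding gives y1 := p(4,p(y,y)).
Decompose wrap/1: y ≐ p(y,2).
Occurs check fails: y occurs in p(y,2); the equation y ≐ p(y,2) has no finite solution.

NO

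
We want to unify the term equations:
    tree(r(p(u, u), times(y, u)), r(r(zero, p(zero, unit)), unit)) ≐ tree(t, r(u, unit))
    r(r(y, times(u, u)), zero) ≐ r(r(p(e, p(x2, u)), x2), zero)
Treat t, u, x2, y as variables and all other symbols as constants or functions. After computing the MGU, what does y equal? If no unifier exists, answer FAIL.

p(e, p(times(r(zero, p(zero, unit)), r(zero, p(zero, unit))), r(zero, p(zero, unit))))

Decompose tree/2: r(p(u, u), times(y, u)) ≐ t,  r(r(zero, p(zero, unit)), unit) ≐ r(u, unit).
Bind t := r(p(u, u), times(y, u)); no other remaining equation mentions t.
Decompose r/2: r(zero, p(zero, unit)) ≐ u,  unit ≐ unit.
Bind u := r(zero, p(zero, unit)); substituting into the one remaining equation that mentions u gives: r(r(y, times(r(zero, p(zero, unit)), r(zero, p(zero, unit)))), zero) ≐ r(r(p(e, p(x2, r(zero, p(zero, unit)))), x2), zero). Substituting into the earlier binding gives t := r(p(r(zero, p(zero, unit)), r(zero, p(zero, unit))), times(y, r(zero, p(zero, unit)))).
Delete trivial equation unit ≐ unit.
Decompose r/2: r(y, times(r(zero, p(zero, unit)), r(zero, p(zero, unit)))) ≐ r(p(e, p(x2, r(zero, p(zero, unit)))), x2),  zero ≐ zero.
Decompose r/2: y ≐ p(e, p(x2, r(zero, p(zero, unit)))),  times(r(zero, p(zero, unit)), r(zero, p(zero, unit))) ≐ x2.
Bind y := p(e, p(x2, r(zero, p(zero, unit)))); no other remaining equation mentions y. Substituting into the earlier binding gives t := r(p(r(zero, p(zero, unit)), r(zero, p(zero, unit))), times(p(e, p(x2, r(zero, p(zero, unit)))), r(zero, p(zero, unit)))).
Bind x2 := times(r(zero, p(zero, unit)), r(zero, p(zero, unit))); no other remaining equation mentions x2. Substituting into the earlier bindings gives t := r(p(r(zero, p(zero, unit)), r(zero, p(zero, unit))), times(p(e, p(times(r(zero, p(zero, unit)), r(zero, p(zero, unit))), r(zero, p(zero, unit)))), r(zero, p(zero, unit)))), y := p(e, p(times(r(zero, p(zero, unit)), r(zero, p(zero, unit))), r(zero, p(zero, unit)))).
Delete trivial equation zero ≐ zero.
MGU = { t ↦ r(p(r(zero, p(zero, unit)), r(zero, p(zero, unit))), times(p(e, p(times(r(zero, p(zero, unit)), r(zero, p(zero, unit))), r(zero, p(zero, unit)))), r(zero, p(zero, unit)))), u ↦ r(zero, p(zero, unit)), y ↦ p(e, p(times(r(zero, p(zero, unit)), r(zero, p(zero, unit))), r(zero, p(zero, unit)))), x2 ↦ times(r(zero, p(zero, unit)), r(zero, p(zero, unit))) }, so y ↦ p(e, p(times(r(zero, p(zero, unit)), r(zero, p(zero, unit))), r(zero, p(zero, unit)))).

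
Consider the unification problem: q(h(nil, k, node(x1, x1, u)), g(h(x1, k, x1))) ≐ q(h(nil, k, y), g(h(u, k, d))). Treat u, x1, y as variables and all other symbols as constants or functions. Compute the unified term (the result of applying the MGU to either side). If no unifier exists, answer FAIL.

q(h(nil, k, node(d, d, d)), g(h(d, k, d)))

Decompose q/2: h(nil, k, node(x1, x1, u)) ≐ h(nil, k, y),  g(h(x1, k, x1)) ≐ g(h(u, k, d)).
Decompose h/3: nil ≐ nil,  k ≐ k,  node(x1, x1, u) ≐ y.
Delete trivial equation nil ≐ nil.
Delete trivial equation k ≐ k.
Bind y := node(x1, x1, u); no other remaining equation mentions y.
Decompose g/1: h(x1, k, x1) ≐ h(u, k, d).
Decompose h/3: x1 ≐ u,  k ≐ k,  x1 ≐ d.
Bind x1 := u; substituting into the one remaining equation that mentions x1 gives: u ≐ d. Substituting into the earlier binding gives y := node(u, u, u).
Delete trivial equation k ≐ k.
Bind u := d. Substituting into the earlier bindings gives y := node(d, d, d), x1 := d.
Applying the MGU to either side gives q(h(nil, k, node(d, d, d)), g(h(d, k, d))).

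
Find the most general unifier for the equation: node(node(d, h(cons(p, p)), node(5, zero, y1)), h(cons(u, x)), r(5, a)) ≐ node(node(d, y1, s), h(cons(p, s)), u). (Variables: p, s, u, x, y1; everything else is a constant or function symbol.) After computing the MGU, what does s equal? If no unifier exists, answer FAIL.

node(5, zero, h(cons(r(5, a), r(5, a))))

Decompose node/3: node(d, h(cons(p, p)), node(5, zero, y1)) ≐ node(d, y1, s),  h(cons(u, x)) ≐ h(cons(p, s)),  r(5, a) ≐ u.
Decompose node/3: d ≐ d,  h(cons(p, p)) ≐ y1,  node(5, zero, y1) ≐ s.
Delete trivial equation d ≐ d.
Bind y1 := h(cons(p, p)); substituting into the one remaining equation that mentions y1 gives: node(5, zero, h(cons(p, p))) ≐ s.
Bind s := node(5, zero, h(cons(p, p))); substituting into the one remaining equation that mentions s gives: h(cons(u, x)) ≐ h(cons(p, node(5, zero, h(cons(p, p))))).
Decompose h/1: cons(u, x) ≐ cons(p, node(5, zero, h(cons(p, p)))).
Decompose cons/2: u ≐ p,  x ≐ node(5, zero, h(cons(p, p))).
Bind u := p; substituting into the one remaining equation that mentions u gives: r(5, a) ≐ p.
Bind x := node(5, zero, h(cons(p, p))); no other remaining equation mentions x.
Bind p := r(5, a). Substituting into the earlier bindings gives y1 := h(cons(r(5, a), r(5, a))), s := node(5, zero, h(cons(r(5, a), r(5, a)))), u := r(5, a), x := node(5, zero, h(cons(r(5, a), r(5, a)))).
MGU = { y1 ↦ h(cons(r(5, a), r(5, a))), s ↦ node(5, zero, h(cons(r(5, a), r(5, a)))), u ↦ r(5, a), x ↦ node(5, zero, h(cons(r(5, a), r(5, a)))), p ↦ r(5, a) }, so s ↦ node(5, zero, h(cons(r(5, a), r(5, a)))).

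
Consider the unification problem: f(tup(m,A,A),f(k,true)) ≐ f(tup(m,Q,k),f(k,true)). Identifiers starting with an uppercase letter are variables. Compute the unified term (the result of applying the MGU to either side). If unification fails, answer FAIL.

Decompose f/2: tup(m,A,A) ≐ tup(m,Q,k),  f(k,true) ≐ f(k,true).
Decompose tup/3: m ≐ m,  A ≐ Q,  A ≐ k.
Delete trivial equation m ≐ m.
Bind A := Q; substituting into the one remaining equation that mentions A gives: Q ≐ k.
Bind Q := k; no other remaining equation mentions Q. Substituting into the earlier binding gives A := k.
Delete trivial equation f(k,true) ≐ f(k,true).
Applying the MGU to either side gives f(tup(m,k,k),f(k,true)).

f(tup(m,k,k),f(k,true))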